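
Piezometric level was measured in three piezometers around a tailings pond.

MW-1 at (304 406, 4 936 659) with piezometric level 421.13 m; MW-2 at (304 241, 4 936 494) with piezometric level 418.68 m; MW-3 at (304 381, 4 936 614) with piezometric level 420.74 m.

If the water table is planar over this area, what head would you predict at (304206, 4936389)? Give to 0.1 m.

418.1 m

Differences from MW-1: to MW-2 (Δx, Δy, Δh) = (-165, -165, -2.45); to MW-3 = (-25, -45, -0.39).
Solve a·Δx + b·Δy = Δh: det = (-165)·(-45) − (-25)·(-165) = 3300.
∂h/∂x = [(-2.45)·(-45) − (-0.39)·(-165)] / 3300 = +0.01391
∂h/∂y = [(-165)·(-0.39) − (-25)·(-2.45)] / 3300 = +0.0009394
h(304206, 4936389) = 421.13 + (+0.01391)·(-200) + (+0.0009394)·(-270) = 421.13 -2.782 -0.254 = 418.095 m.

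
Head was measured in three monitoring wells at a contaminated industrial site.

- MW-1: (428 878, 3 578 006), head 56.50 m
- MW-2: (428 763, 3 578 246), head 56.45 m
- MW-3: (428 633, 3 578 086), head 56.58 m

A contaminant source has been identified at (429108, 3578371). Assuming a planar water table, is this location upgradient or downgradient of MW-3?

Three-point gradient (reference MW-1): Δ to MW-2 = (-115, 240, -0.05), Δ to MW-3 = (-245, 80, +0.08).
∂h/∂x = -0.0004677, ∂h/∂y = -0.0004325 (det = 49600).
Head at (429108, 3578371) = 56.50 + (-0.0004677)·(230) + (-0.0004325)·(365) = 56.23 m.
That is lower than the 56.58 m at MW-3, so the point is downgradient.

downgradient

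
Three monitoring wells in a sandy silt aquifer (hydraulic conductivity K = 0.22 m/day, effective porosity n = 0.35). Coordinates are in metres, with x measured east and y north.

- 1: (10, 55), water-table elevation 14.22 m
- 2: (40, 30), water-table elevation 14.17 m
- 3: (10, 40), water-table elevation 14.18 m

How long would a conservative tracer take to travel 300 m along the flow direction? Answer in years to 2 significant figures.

480 years

Three-point gradient (reference 1): Δ to 2 = (30, -25, -0.05), Δ to 3 = (0, -15, -0.04).
∂h/∂x = +0.0005556, ∂h/∂y = +0.002667 (det = -450).
|∇h| = √(0.0005556² + 0.002667²) = 0.002724
Seepage velocity v = K·i/n = 0.22 × 0.002724 / 0.35 = 0.001712 m/day.
t = 300 / 0.001712 = 1.752e+05 days = 480 years.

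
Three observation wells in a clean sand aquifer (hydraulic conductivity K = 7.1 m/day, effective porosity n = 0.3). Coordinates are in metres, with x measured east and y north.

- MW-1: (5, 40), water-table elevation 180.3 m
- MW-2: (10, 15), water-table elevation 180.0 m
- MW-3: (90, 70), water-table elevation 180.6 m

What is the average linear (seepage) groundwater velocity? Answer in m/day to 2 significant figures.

0.28 m/day

Differences from MW-1: to MW-2 (Δx, Δy, Δh) = (5, -25, -0.3); to MW-3 = (85, 30, +0.3).
Solve a·Δx + b·Δy = Δh: det = 5·30 − 85·(-25) = 2275.
∂h/∂x = [(-0.3)·30 − (+0.3)·(-25)] / 2275 = -0.0006593
∂h/∂y = [5·(+0.3) − 85·(-0.3)] / 2275 = +0.01187
|∇h| = √(-0.0006593² + 0.01187²) = 0.01189
Seepage velocity v = K·i/n = 7.1 × 0.01189 / 0.3 = 0.2814 m/day.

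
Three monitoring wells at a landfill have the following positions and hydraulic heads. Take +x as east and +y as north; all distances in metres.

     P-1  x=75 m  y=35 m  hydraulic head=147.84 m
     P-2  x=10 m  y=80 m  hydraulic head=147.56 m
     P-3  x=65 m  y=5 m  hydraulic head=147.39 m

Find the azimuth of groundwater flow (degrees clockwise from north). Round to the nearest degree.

Differences from P-1: to P-2 (Δx, Δy, Δh) = (-65, 45, -0.28); to P-3 = (-10, -30, -0.45).
Solve a·Δx + b·Δy = Δh: det = (-65)·(-30) − (-10)·45 = 2400.
∂h/∂x = [(-0.28)·(-30) − (-0.45)·45] / 2400 = +0.01194
∂h/∂y = [(-65)·(-0.45) − (-10)·(-0.28)] / 2400 = +0.01102
Flow direction (−∇h) has components (-0.01194 E, -0.01102 N).
Azimuth = atan2(E, N) = atan2(-0.01194, -0.01102) = 227.3° ≈ 227°.

227°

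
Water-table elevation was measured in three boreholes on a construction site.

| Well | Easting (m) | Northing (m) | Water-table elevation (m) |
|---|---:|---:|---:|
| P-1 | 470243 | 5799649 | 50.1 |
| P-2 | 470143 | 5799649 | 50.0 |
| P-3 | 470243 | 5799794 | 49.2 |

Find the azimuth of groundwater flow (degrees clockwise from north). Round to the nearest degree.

351°

∂h/∂x = (50.0 − 50.1) / (470143 − 470243) = +0.001000
∂h/∂y = (49.2 − 50.1) / (5799794 − 5799649) = -0.006207
Flow direction (−∇h) has components (-0.001000 E, +0.006207 N).
Azimuth = atan2(E, N) = atan2(-0.001000, +0.006207) = 350.8° ≈ 351°.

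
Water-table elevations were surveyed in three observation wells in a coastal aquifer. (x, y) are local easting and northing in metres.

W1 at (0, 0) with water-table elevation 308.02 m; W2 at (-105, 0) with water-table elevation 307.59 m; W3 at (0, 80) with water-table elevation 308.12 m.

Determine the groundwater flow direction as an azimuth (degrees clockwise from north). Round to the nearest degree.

∂h/∂x = (307.59 − 308.02) / (-105 − 0) = +0.004095
∂h/∂y = (308.12 − 308.02) / (80 − 0) = +0.001250
Flow direction (−∇h) has components (-0.004095 E, -0.001250 N).
Azimuth = atan2(E, N) = atan2(-0.004095, -0.001250) = 253.0° ≈ 253°.

253°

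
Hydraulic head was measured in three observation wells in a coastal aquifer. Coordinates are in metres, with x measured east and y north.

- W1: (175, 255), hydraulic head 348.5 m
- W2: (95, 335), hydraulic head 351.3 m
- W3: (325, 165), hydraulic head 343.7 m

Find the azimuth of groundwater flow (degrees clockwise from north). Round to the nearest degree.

Taking W1 as reference: W2−W1 = (-80, 80, +2.8); W3−W1 = (150, -90, -4.8).
Determinant of the coordinate differences = (-80)·(-90) − 150·80 = -4800.
∂h/∂x = [(+2.8)·(-90) − (-4.8)·80] / -4800 = -0.02750
∂h/∂y = [(-80)·(-4.8) − 150·(+2.8)] / -4800 = +0.007500
Flow direction (−∇h) has components (+0.02750 E, -0.007500 N).
Azimuth = atan2(E, N) = atan2(+0.02750, -0.007500) = 105.3° ≈ 105°.

105°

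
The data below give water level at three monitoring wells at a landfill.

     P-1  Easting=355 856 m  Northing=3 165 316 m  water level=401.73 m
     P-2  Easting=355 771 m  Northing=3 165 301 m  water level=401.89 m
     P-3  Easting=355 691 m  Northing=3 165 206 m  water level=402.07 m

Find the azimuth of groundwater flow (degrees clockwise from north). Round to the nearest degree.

079°

With h = a·x + b·y + c and P-1 as origin, the differences give:
  (-85)·a + (-15)·b = +0.16
  (-165)·a + (-110)·b = +0.34
Eliminate b (×(-110) and ×(-15), subtract): 6875·a = -12.500 → a = ∂h/∂x = -0.001818
Back-substitute: b = ∂h/∂y = -0.0003636.
Flow direction (−∇h) has components (+0.001818 E, +0.0003636 N).
Azimuth = atan2(E, N) = atan2(+0.001818, +0.0003636) = 78.7° ≈ 079°.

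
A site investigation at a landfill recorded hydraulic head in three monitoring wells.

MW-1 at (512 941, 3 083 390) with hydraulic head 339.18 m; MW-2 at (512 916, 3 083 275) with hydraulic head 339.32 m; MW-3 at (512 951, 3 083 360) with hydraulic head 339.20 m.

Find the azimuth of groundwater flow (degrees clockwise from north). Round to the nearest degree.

Differences from MW-1: to MW-2 (Δx, Δy, Δh) = (-25, -115, +0.14); to MW-3 = (10, -30, +0.02).
Solve a·Δx + b·Δy = Δh: det = (-25)·(-30) − 10·(-115) = 1900.
∂h/∂x = [(+0.14)·(-30) − (+0.02)·(-115)] / 1900 = -0.001000
∂h/∂y = [(-25)·(+0.02) − 10·(+0.14)] / 1900 = -0.0010000
Flow direction (−∇h) has components (+0.001000 E, +0.0010000 N).
Azimuth = atan2(E, N) = atan2(+0.001000, +0.0010000) = 45.0° ≈ 045°.

045°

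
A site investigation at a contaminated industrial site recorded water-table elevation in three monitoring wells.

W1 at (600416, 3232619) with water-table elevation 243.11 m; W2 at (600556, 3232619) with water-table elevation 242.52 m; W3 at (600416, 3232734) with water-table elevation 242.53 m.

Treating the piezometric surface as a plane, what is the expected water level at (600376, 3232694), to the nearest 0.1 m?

242.9 m

∂h/∂x = (242.52 − 243.11) / (600556 − 600416) = -0.004214
∂h/∂y = (242.53 − 243.11) / (3232734 − 3232619) = -0.005043
h(600376, 3232694) = 243.11 + (-0.004214)·(-40) + (-0.005043)·(75) = 243.11 +0.169 -0.378 = 242.900 m.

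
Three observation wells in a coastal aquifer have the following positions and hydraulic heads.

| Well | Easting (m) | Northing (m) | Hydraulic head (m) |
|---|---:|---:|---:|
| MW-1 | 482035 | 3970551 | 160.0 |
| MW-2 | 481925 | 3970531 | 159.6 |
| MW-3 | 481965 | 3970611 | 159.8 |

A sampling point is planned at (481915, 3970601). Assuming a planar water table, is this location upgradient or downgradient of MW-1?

downgradient

Taking MW-1 as reference: MW-2−MW-1 = (-110, -20, -0.4); MW-3−MW-1 = (-70, 60, -0.2).
Solve a·Δx + b·Δy = Δh: det = (-110)·60 − (-70)·(-20) = -8000.
∂h/∂x = [(-0.4)·60 − (-0.2)·(-20)] / -8000 = +0.003500
∂h/∂y = [(-110)·(-0.2) − (-70)·(-0.4)] / -8000 = +0.0007500
Head at (481915, 3970601) = 160.0 + (+0.003500)·(-120) + (+0.0007500)·(50) = 159.62 m.
That is lower than the 160.0 m at MW-1, so the point is downgradient.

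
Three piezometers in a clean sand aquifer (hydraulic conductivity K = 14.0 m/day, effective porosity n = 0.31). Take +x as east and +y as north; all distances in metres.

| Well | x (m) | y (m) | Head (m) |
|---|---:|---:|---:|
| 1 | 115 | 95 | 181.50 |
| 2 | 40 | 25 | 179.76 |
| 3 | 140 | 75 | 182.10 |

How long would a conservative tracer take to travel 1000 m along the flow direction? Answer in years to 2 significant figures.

2.6 years

Differences from 1: to 2 (Δx, Δy, Δh) = (-75, -70, -1.74); to 3 = (25, -20, +0.60).
Determinant of the coordinate differences = (-75)·(-20) − 25·(-70) = 3250.
∂h/∂x = [(-1.74)·(-20) − (+0.60)·(-70)] / 3250 = +0.02363
∂h/∂y = [(-75)·(+0.60) − 25·(-1.74)] / 3250 = -0.0004615
|∇h| = √(0.02363² + -0.0004615²) = 0.02363
Seepage velocity v = K·i/n = 14.0 × 0.02363 / 0.31 = 1.067 m/day.
t = 1000 / 1.067 = 937.2 days = 2.57 years.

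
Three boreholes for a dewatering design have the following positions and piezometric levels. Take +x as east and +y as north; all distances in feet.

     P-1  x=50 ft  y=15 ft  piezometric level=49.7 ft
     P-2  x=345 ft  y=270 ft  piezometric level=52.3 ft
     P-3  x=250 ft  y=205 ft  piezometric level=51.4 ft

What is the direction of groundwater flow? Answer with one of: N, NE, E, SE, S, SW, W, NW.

With h = a·x + b·y + c and P-1 as origin, the differences give:
  295·a + 255·b = +2.6
  200·a + 190·b = +1.7
Eliminate b (×190 and ×255, subtract): 5050·a = 60.50 → a = ∂h/∂x = +0.01198
Back-substitute: b = ∂h/∂y = -0.003663.
Flow = −∇h = (-0.01198 east, +0.003663 north), which points west.

W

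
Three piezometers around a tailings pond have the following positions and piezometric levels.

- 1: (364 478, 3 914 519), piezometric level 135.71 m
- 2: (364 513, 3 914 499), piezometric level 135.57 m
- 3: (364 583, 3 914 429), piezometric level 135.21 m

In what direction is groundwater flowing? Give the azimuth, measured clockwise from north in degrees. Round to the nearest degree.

Differences from 1: to 2 (Δx, Δy, Δh) = (35, -20, -0.14); to 3 = (105, -90, -0.50).
Solve a·Δx + b·Δy = Δh: det = 35·(-90) − 105·(-20) = -1050.
∂h/∂x = [(-0.14)·(-90) − (-0.50)·(-20)] / -1050 = -0.002476
∂h/∂y = [35·(-0.50) − 105·(-0.14)] / -1050 = +0.002667
Flow direction (−∇h) has components (+0.002476 E, -0.002667 N).
Azimuth = atan2(E, N) = atan2(+0.002476, -0.002667) = 137.1° ≈ 137°.

137°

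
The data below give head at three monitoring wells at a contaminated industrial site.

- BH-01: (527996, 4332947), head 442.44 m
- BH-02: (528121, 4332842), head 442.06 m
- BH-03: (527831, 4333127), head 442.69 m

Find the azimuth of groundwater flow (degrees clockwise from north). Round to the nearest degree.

053°

Three-point gradient (reference BH-01): Δ to BH-02 = (125, -105, -0.38), Δ to BH-03 = (-165, 180, +0.25).
∂h/∂x = -0.008145, ∂h/∂y = -0.006077 (det = 5175).
Flow direction (−∇h) has components (+0.008145 E, +0.006077 N).
Azimuth = atan2(E, N) = atan2(+0.008145, +0.006077) = 53.3° ≈ 053°.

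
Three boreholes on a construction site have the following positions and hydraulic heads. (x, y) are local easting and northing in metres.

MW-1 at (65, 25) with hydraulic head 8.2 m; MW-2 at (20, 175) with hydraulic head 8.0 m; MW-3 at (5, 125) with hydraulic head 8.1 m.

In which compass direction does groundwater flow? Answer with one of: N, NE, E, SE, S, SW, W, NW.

NE

Taking MW-1 as reference: MW-2−MW-1 = (-45, 150, -0.2); MW-3−MW-1 = (-60, 100, -0.1).
Solve a·Δx + b·Δy = Δh: det = (-45)·100 − (-60)·150 = 4500.
∂h/∂x = [(-0.2)·100 − (-0.1)·150] / 4500 = -0.001111
∂h/∂y = [(-45)·(-0.1) − (-60)·(-0.2)] / 4500 = -0.001667
Flow = −∇h = (+0.001111 east, +0.001667 north), which points northeast.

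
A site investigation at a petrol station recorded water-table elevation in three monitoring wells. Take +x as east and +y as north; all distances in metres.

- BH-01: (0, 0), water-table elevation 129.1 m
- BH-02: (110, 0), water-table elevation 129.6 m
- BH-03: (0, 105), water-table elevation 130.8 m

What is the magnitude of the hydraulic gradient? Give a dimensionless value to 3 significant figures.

0.0168

∂h/∂x = (129.6 − 129.1) / (110 − 0) = +0.004545
∂h/∂y = (130.8 − 129.1) / (105 − 0) = +0.01619
|∇h| = √(0.004545² + 0.01619²) = 0.01682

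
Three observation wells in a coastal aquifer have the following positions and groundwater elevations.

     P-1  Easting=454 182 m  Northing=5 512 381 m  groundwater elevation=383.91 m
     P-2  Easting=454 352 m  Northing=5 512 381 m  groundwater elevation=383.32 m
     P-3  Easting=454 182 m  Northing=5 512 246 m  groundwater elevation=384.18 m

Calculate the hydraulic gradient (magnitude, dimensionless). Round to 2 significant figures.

0.0040

∂h/∂x = (383.32 − 383.91) / (454352 − 454182) = -0.003471
∂h/∂y = (384.18 − 383.91) / (5512246 − 5512381) = -0.002000
|∇h| = √(-0.003471² + -0.002000²) = 0.004006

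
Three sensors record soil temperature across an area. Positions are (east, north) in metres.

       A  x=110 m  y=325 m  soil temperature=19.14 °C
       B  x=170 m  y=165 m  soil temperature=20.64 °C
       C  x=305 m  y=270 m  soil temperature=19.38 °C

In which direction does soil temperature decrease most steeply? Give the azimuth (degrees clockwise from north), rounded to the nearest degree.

Differences from A: to B (Δx, Δy, Δh) = (60, -160, +1.50); to C = (195, -55, +0.24).
Determinant of the coordinate differences = 60·(-55) − 195·(-160) = 27900.
∂T/∂x = [(+1.50)·(-55) − (+0.24)·(-160)] / 27900 = -0.001581
∂T/∂y = [60·(+0.24) − 195·(+1.50)] / 27900 = -0.009968
Steepest decrease is along −∇f: components (+0.001581 E, +0.009968 N).
Azimuth = atan2(+0.001581, +0.009968) = 9.0° ≈ 009°.

009°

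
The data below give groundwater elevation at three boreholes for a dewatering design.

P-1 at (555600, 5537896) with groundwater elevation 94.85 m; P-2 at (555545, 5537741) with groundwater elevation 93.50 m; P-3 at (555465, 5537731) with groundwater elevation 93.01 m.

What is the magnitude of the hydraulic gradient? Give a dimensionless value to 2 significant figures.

With h = a·x + b·y + c and P-1 as origin, the differences give:
  (-55)·a + (-155)·b = -1.35
  (-135)·a + (-165)·b = -1.84
Eliminate b (×(-165) and ×(-155), subtract): -11850·a = -62.450 → a = ∂h/∂x = +0.005270
Back-substitute: b = ∂h/∂y = +0.006840.
|∇h| = √(0.005270² + 0.006840²) = 0.008635

0.0086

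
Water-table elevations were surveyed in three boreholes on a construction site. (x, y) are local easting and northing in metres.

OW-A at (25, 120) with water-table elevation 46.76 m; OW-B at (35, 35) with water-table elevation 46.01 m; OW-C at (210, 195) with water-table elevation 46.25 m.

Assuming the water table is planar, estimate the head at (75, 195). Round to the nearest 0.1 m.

47.1 m

Taking OW-A as reference: OW-B−OW-A = (10, -85, -0.75); OW-C−OW-A = (185, 75, -0.51).
Determinant of the coordinate differences = 10·75 − 185·(-85) = 16475.
∂h/∂x = [(-0.75)·75 − (-0.51)·(-85)] / 16475 = -0.006046
∂h/∂y = [10·(-0.51) − 185·(-0.75)] / 16475 = +0.008112
h(75, 195) = 46.76 + (-0.006046)·(50) + (+0.008112)·(75) = 46.76 -0.302 +0.608 = 47.066 m.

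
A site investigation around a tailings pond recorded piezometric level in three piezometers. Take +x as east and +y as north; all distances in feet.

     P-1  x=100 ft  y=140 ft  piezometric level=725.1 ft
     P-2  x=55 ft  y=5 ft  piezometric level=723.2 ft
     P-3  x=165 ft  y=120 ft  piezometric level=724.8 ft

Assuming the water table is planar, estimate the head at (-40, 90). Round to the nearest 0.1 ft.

724.4 ft

With h = a·x + b·y + c and P-1 as origin, the differences give:
  (-45)·a + (-135)·b = -1.9
  65·a + (-20)·b = -0.3
Eliminate b (×(-20) and ×(-135), subtract): 9675·a = -2.50 → a = ∂h/∂x = -0.0002584
Back-substitute: b = ∂h/∂y = +0.01416.
h(-40, 90) = 725.1 + (-0.0002584)·(-140) + (+0.01416)·(-50) = 725.1 +0.036 -0.708 = 724.428 ft.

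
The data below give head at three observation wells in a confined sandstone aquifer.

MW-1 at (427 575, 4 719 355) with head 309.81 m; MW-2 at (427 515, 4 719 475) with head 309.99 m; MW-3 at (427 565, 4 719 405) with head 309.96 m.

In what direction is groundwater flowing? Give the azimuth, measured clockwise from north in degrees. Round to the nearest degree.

231°

Three-point gradient (reference MW-1): Δ to MW-2 = (-60, 120, +0.18), Δ to MW-3 = (-10, 50, +0.15).
∂h/∂x = +0.005000, ∂h/∂y = +0.004000 (det = -1800).
Flow direction (−∇h) has components (-0.005000 E, -0.004000 N).
Azimuth = atan2(E, N) = atan2(-0.005000, -0.004000) = 231.3° ≈ 231°.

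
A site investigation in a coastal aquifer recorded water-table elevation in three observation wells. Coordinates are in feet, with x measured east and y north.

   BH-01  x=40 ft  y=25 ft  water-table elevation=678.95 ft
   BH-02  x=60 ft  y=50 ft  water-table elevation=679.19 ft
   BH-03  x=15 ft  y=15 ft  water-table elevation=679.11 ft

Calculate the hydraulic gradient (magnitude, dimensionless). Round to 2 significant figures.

0.026

With h = a·x + b·y + c and BH-01 as origin, the differences give:
  20·a + 25·b = +0.24
  (-25)·a + (-10)·b = +0.16
Eliminate b (×(-10) and ×25, subtract): 425·a = -6.400 → a = ∂h/∂x = -0.01506
Back-substitute: b = ∂h/∂y = +0.02165.
|∇h| = √(-0.01506² + 0.02165²) = 0.02637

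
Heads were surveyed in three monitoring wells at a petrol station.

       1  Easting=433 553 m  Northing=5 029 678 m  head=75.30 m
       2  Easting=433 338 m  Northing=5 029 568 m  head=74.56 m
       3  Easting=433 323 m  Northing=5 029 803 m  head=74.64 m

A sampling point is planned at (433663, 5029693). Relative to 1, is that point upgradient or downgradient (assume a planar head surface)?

Taking 1 as reference: 2−1 = (-215, -110, -0.74); 3−1 = (-230, 125, -0.66).
Solve a·Δx + b·Δy = Δh: det = (-215)·125 − (-230)·(-110) = -52175.
∂h/∂x = [(-0.74)·125 − (-0.66)·(-110)] / -52175 = +0.003164
∂h/∂y = [(-215)·(-0.66) − (-230)·(-0.74)] / -52175 = +0.0005424
Head at (433663, 5029693) = 75.30 + (+0.003164)·(110) + (+0.0005424)·(15) = 75.66 m.
That is higher than the 75.30 m at 1, so the point is upgradient.

upgradient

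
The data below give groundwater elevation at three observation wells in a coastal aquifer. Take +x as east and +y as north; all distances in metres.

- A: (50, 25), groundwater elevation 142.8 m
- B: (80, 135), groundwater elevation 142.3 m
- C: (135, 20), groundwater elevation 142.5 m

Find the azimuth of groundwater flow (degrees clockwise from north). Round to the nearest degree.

Taking A as reference: B−A = (30, 110, -0.5); C−A = (85, -5, -0.3).
Solve a·Δx + b·Δy = Δh: det = 30·(-5) − 85·110 = -9500.
∂h/∂x = [(-0.5)·(-5) − (-0.3)·110] / -9500 = -0.003737
∂h/∂y = [30·(-0.3) − 85·(-0.5)] / -9500 = -0.003526
Flow direction (−∇h) has components (+0.003737 E, +0.003526 N).
Azimuth = atan2(E, N) = atan2(+0.003737, +0.003526) = 46.7° ≈ 047°.

047°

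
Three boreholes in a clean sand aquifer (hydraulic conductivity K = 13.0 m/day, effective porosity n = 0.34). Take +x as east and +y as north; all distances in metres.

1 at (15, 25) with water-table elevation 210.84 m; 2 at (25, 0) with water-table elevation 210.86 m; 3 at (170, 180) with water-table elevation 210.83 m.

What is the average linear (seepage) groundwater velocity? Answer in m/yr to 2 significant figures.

11 m/yr

With h = a·x + b·y + c and 1 as origin, the differences give:
  10·a + (-25)·b = +0.02
  155·a + 155·b = -0.01
Eliminate b (×155 and ×(-25), subtract): 5425·a = 2.850 → a = ∂h/∂x = +0.0005253
Back-substitute: b = ∂h/∂y = -0.0005899.
|∇h| = √(0.0005253² + -0.0005899²) = 0.0007899
Seepage velocity v = K·i/n = 13.0 × 0.0007899 / 0.34 = 0.0302 m/day = 11.03 m/yr.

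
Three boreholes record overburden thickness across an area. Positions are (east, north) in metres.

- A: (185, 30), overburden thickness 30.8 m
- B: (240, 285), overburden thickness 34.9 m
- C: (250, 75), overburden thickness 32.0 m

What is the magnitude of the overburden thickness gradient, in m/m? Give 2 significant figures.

0.017 m/m

With d = a·x + b·y + c and A as origin, the differences give:
  55·a + 255·b = +4.1
  65·a + 45·b = +1.2
Eliminate b (×45 and ×255, subtract): -14100·a = -121.50 → a = ∂d/∂x = +0.008617
Back-substitute: b = ∂d/∂y = +0.01422.
|∇f| = √(0.008617² + 0.01422²) = 0.01663 m/m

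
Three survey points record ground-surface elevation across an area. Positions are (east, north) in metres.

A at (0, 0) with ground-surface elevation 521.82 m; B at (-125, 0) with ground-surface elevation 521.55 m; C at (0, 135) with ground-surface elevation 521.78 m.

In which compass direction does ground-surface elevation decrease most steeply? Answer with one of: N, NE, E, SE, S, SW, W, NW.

W

∂z/∂x = (521.55 − 521.82) / (-125 − 0) = +0.002160
∂z/∂y = (521.78 − 521.82) / (135 − 0) = -0.0002963
Steepest decrease is along −∇f = (-0.002160 E, +0.0002963 N) → west.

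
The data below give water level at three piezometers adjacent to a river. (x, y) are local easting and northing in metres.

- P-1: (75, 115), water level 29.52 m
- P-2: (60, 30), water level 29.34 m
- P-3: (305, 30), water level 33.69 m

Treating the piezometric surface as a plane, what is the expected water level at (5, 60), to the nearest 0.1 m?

28.3 m

With h = a·x + b·y + c and P-1 as origin, the differences give:
  (-15)·a + (-85)·b = -0.18
  230·a + (-85)·b = +4.17
Eliminate b (×(-85) and ×(-85), subtract): 20825·a = 369.750 → a = ∂h/∂x = +0.01776
Back-substitute: b = ∂h/∂y = -0.001016.
h(5, 60) = 29.52 + (+0.01776)·(-70) + (-0.001016)·(-55) = 29.52 -1.243 +0.056 = 28.333 m.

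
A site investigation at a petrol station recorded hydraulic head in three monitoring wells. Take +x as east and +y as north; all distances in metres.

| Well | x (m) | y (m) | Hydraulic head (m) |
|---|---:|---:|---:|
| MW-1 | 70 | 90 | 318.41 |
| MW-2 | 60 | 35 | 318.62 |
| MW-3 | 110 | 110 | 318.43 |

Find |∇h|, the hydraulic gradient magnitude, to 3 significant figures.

Taking MW-1 as reference: MW-2−MW-1 = (-10, -55, +0.21); MW-3−MW-1 = (40, 20, +0.02).
Solve a·Δx + b·Δy = Δh: det = (-10)·20 − 40·(-55) = 2000.
∂h/∂x = [(+0.21)·20 − (+0.02)·(-55)] / 2000 = +0.002650
∂h/∂y = [(-10)·(+0.02) − 40·(+0.21)] / 2000 = -0.004300
|∇h| = √(0.002650² + -0.004300²) = 0.005051

0.00505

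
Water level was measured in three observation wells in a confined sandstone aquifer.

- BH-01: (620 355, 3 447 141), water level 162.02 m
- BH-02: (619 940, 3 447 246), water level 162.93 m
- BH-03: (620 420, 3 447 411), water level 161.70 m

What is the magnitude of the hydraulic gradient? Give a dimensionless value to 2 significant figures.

0.0024

Differences from BH-01: to BH-02 (Δx, Δy, Δh) = (-415, 105, +0.91); to BH-03 = (65, 270, -0.32).
Solve a·Δx + b·Δy = Δh: det = (-415)·270 − 65·105 = -118875.
∂h/∂x = [(+0.91)·270 − (-0.32)·105] / -118875 = -0.002350
∂h/∂y = [(-415)·(-0.32) − 65·(+0.91)] / -118875 = -0.0006196
|∇h| = √(-0.002350² + -0.0006196²) = 0.00243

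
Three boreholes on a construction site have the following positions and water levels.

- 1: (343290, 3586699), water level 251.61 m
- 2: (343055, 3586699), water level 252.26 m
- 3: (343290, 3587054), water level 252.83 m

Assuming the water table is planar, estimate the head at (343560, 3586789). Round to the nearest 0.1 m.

251.2 m

∂h/∂x = (252.26 − 251.61) / (343055 − 343290) = -0.002766
∂h/∂y = (252.83 − 251.61) / (3587054 − 3586699) = +0.003437
h(343560, 3586789) = 251.61 + (-0.002766)·(270) + (+0.003437)·(90) = 251.61 -0.747 +0.309 = 251.172 m.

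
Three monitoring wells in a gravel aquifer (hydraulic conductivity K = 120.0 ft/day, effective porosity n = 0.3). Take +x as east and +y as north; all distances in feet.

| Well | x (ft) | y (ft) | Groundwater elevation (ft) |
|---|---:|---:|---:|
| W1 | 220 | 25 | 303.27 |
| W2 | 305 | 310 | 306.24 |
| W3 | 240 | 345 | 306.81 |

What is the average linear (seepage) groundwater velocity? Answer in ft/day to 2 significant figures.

Taking W1 as reference: W2−W1 = (85, 285, +2.97); W3−W1 = (20, 320, +3.54).
Solve a·Δx + b·Δy = Δh: det = 85·320 − 20·285 = 21500.
∂h/∂x = [(+2.97)·320 − (+3.54)·285] / 21500 = -0.002721
∂h/∂y = [85·(+3.54) − 20·(+2.97)] / 21500 = +0.01123
|∇h| = √(-0.002721² + 0.01123²) = 0.01155
Seepage velocity v = K·i/n = 120.0 × 0.01155 / 0.3 = 4.62 ft/day.

4.6 ft/day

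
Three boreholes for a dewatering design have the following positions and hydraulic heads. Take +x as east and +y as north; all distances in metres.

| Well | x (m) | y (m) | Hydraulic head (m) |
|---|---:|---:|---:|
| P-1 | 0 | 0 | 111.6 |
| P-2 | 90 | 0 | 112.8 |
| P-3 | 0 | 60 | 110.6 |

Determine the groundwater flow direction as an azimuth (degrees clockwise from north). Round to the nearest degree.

∂h/∂x = (112.8 − 111.6) / (90 − 0) = +0.01333
∂h/∂y = (110.6 − 111.6) / (60 − 0) = -0.01667
Flow direction (−∇h) has components (-0.01333 E, +0.01667 N).
Azimuth = atan2(E, N) = atan2(-0.01333, +0.01667) = 321.3° ≈ 321°.

321°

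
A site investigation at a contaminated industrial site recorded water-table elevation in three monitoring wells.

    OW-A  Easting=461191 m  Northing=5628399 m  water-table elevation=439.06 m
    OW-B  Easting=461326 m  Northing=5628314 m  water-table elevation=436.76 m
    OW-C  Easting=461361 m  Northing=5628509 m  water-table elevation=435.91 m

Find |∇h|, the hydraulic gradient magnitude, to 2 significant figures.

Differences from OW-A: to OW-B (Δx, Δy, Δh) = (135, -85, -2.30); to OW-C = (170, 110, -3.15).
Solve a·Δx + b·Δy = Δh: det = 135·110 − 170·(-85) = 29300.
∂h/∂x = [(-2.30)·110 − (-3.15)·(-85)] / 29300 = -0.01777
∂h/∂y = [135·(-3.15) − 170·(-2.30)] / 29300 = -0.001169
|∇h| = √(-0.01777² + -0.001169²) = 0.01781

0.018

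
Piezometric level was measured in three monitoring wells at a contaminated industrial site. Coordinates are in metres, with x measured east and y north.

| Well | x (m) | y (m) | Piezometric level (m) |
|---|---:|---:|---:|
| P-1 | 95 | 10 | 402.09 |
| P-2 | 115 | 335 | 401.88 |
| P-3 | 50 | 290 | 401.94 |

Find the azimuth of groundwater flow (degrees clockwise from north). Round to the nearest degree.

Differences from P-1: to P-2 (Δx, Δy, Δh) = (20, 325, -0.21); to P-3 = (-45, 280, -0.15).
Solve a·Δx + b·Δy = Δh: det = 20·280 − (-45)·325 = 20225.
∂h/∂x = [(-0.21)·280 − (-0.15)·325] / 20225 = -0.0004969
∂h/∂y = [20·(-0.15) − (-45)·(-0.21)] / 20225 = -0.0006156
Flow direction (−∇h) has components (+0.0004969 E, +0.0006156 N).
Azimuth = atan2(E, N) = atan2(+0.0004969, +0.0006156) = 38.9° ≈ 039°.

039°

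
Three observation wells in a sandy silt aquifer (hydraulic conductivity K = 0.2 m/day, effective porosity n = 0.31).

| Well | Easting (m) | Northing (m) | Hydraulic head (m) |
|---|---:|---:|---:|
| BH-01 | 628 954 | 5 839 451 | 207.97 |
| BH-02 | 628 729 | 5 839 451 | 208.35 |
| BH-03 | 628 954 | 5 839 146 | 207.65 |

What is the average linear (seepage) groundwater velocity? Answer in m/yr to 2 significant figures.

0.47 m/yr

∂h/∂x = (208.35 − 207.97) / (628729 − 628954) = -0.001689
∂h/∂y = (207.65 − 207.97) / (5839146 − 5839451) = +0.001049
|∇h| = √(-0.001689² + 0.001049²) = 0.001988
Seepage velocity v = K·i/n = 0.2 × 0.001988 / 0.31 = 0.001283 m/day = 0.4686 m/yr.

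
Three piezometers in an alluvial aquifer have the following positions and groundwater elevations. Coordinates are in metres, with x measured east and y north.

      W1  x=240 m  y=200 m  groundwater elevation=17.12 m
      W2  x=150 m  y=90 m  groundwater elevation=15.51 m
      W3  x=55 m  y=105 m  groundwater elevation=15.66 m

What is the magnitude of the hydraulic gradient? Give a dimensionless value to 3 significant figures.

Three-point gradient (reference W1): Δ to W2 = (-90, -110, -1.61), Δ to W3 = (-185, -95, -1.46).
∂h/∂x = +0.0006483, ∂h/∂y = +0.01411 (det = -11800).
|∇h| = √(0.0006483² + 0.01411²) = 0.01412

0.0141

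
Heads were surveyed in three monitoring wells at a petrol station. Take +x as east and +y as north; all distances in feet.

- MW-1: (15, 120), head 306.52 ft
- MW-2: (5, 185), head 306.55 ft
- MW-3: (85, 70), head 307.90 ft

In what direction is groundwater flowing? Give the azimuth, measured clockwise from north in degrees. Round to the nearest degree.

Three-point gradient (reference MW-1): Δ to MW-2 = (-10, 65, +0.03), Δ to MW-3 = (70, -50, +1.38).
∂h/∂x = +0.02252, ∂h/∂y = +0.003926 (det = -4050).
Flow direction (−∇h) has components (-0.02252 E, -0.003926 N).
Azimuth = atan2(E, N) = atan2(-0.02252, -0.003926) = 260.1° ≈ 260°.

260°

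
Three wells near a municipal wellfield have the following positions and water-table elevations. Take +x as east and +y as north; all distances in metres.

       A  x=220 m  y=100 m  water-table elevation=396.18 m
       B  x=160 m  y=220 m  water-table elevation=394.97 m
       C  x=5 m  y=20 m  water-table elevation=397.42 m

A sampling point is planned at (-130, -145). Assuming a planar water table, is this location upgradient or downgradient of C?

Taking A as reference: B−A = (-60, 120, -1.21); C−A = (-215, -80, +1.24).
Solve a·Δx + b·Δy = Δh: det = (-60)·(-80) − (-215)·120 = 30600.
∂h/∂x = [(-1.21)·(-80) − (+1.24)·120] / 30600 = -0.001699
∂h/∂y = [(-60)·(+1.24) − (-215)·(-1.21)] / 30600 = -0.01093
Head at (-130, -145) = 396.18 + (-0.001699)·(-350) + (-0.01093)·(-245) = 399.45 m.
That is higher than the 397.42 m at C, so the point is upgradient.

upgradient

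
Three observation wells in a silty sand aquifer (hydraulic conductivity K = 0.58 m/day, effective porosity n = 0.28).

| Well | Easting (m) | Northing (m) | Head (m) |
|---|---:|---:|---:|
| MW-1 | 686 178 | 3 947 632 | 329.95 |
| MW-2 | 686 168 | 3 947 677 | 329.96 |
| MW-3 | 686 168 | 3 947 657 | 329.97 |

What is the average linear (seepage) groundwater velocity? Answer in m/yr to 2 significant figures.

2.5 m/yr

With h = a·x + b·y + c and MW-1 as origin, the differences give:
  (-10)·a + 45·b = +0.01
  (-10)·a + 25·b = +0.02
Eliminate b (×25 and ×45, subtract): 200·a = -0.650 → a = ∂h/∂x = -0.003250
Back-substitute: b = ∂h/∂y = -0.0005000.
|∇h| = √(-0.003250² + -0.0005000²) = 0.003288
Seepage velocity v = K·i/n = 0.58 × 0.003288 / 0.28 = 0.006811 m/day = 2.488 m/yr.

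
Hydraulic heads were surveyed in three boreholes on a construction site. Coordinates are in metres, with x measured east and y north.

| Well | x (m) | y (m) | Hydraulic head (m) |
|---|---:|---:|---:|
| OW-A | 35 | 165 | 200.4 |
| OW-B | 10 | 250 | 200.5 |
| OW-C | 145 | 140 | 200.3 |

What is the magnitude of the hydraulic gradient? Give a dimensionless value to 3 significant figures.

Differences from OW-A: to OW-B (Δx, Δy, Δh) = (-25, 85, +0.1); to OW-C = (110, -25, -0.1).
Solve a·Δx + b·Δy = Δh: det = (-25)·(-25) − 110·85 = -8725.
∂h/∂x = [(+0.1)·(-25) − (-0.1)·85] / -8725 = -0.0006877
∂h/∂y = [(-25)·(-0.1) − 110·(+0.1)] / -8725 = +0.0009742
|∇h| = √(-0.0006877² + 0.0009742²) = 0.001192

0.00119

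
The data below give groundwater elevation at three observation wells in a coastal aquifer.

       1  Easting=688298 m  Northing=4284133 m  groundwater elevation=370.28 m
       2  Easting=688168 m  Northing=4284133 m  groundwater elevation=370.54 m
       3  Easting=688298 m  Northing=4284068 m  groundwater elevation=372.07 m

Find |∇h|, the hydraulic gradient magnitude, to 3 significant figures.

0.0276

∂h/∂x = (370.54 − 370.28) / (688168 − 688298) = -0.002000
∂h/∂y = (372.07 − 370.28) / (4284068 − 4284133) = -0.02754
|∇h| = √(-0.002000² + -0.02754²) = 0.02761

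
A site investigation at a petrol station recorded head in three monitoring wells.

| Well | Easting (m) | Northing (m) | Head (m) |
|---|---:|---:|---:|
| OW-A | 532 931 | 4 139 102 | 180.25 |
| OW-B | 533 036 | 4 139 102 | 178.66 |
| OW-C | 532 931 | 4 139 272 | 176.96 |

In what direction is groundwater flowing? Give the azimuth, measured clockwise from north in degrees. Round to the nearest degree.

038°

∂h/∂x = (178.66 − 180.25) / (533036 − 532931) = -0.01514
∂h/∂y = (176.96 − 180.25) / (4139272 − 4139102) = -0.01935
Flow direction (−∇h) has components (+0.01514 E, +0.01935 N).
Azimuth = atan2(E, N) = atan2(+0.01514, +0.01935) = 38.0° ≈ 038°.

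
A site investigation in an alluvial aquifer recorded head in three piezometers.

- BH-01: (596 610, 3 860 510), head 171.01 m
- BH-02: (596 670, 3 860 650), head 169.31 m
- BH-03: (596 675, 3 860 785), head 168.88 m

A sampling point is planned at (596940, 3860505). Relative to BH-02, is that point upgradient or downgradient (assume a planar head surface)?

With h = a·x + b·y + c and BH-01 as origin, the differences give:
  60·a + 140·b = -1.70
  65·a + 275·b = -2.13
Eliminate b (×275 and ×140, subtract): 7400·a = -169.300 → a = ∂h/∂x = -0.02288
Back-substitute: b = ∂h/∂y = -0.002338.
Head at (596940, 3860505) = 171.01 + (-0.02288)·(330) + (-0.002338)·(-5) = 163.47 m.
That is lower than the 169.31 m at BH-02, so the point is downgradient.

downgradient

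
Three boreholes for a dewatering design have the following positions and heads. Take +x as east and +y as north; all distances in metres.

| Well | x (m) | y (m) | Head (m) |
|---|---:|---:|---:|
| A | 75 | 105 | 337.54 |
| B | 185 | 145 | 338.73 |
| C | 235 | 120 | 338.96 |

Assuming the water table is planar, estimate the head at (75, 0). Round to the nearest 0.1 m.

336.8 m

Taking A as reference: B−A = (110, 40, +1.19); C−A = (160, 15, +1.42).
Solve a·Δx + b·Δy = Δh: det = 110·15 − 160·40 = -4750.
∂h/∂x = [(+1.19)·15 − (+1.42)·40] / -4750 = +0.008200
∂h/∂y = [110·(+1.42) − 160·(+1.19)] / -4750 = +0.007200
h(75, 0) = 337.54 + (+0.008200)·(0) + (+0.007200)·(-105) = 337.54 +0.000 -0.756 = 336.784 m.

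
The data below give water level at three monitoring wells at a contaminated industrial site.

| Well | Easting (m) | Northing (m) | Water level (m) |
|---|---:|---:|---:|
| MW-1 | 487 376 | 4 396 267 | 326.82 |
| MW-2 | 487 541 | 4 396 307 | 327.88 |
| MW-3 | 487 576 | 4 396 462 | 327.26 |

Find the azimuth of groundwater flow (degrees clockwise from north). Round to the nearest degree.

306°

With h = a·x + b·y + c and MW-1 as origin, the differences give:
  165·a + 40·b = +1.06
  200·a + 195·b = +0.44
Eliminate b (×195 and ×40, subtract): 24175·a = 189.100 → a = ∂h/∂x = +0.007822
Back-substitute: b = ∂h/∂y = -0.005766.
Flow direction (−∇h) has components (-0.007822 E, +0.005766 N).
Azimuth = atan2(E, N) = atan2(-0.007822, +0.005766) = 306.4° ≈ 306°.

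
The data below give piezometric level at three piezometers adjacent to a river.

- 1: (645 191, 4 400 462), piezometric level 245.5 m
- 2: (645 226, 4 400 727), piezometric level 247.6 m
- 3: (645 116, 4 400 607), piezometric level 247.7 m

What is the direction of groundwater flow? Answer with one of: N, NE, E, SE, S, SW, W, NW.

Taking 1 as reference: 2−1 = (35, 265, +2.1); 3−1 = (-75, 145, +2.2).
Solve a·Δx + b·Δy = Δh: det = 35·145 − (-75)·265 = 24950.
∂h/∂x = [(+2.1)·145 − (+2.2)·265] / 24950 = -0.01116
∂h/∂y = [35·(+2.2) − (-75)·(+2.1)] / 24950 = +0.009399
Flow = −∇h = (+0.01116 east, -0.009399 north), which points southeast.

SE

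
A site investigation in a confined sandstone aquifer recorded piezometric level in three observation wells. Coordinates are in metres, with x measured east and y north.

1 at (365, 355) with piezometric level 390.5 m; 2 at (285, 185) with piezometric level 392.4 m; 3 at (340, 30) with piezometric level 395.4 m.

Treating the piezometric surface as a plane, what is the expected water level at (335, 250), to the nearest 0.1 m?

Taking 1 as reference: 2−1 = (-80, -170, +1.9); 3−1 = (-25, -325, +4.9).
Solve a·Δx + b·Δy = Δh: det = (-80)·(-325) − (-25)·(-170) = 21750.
∂h/∂x = [(+1.9)·(-325) − (+4.9)·(-170)] / 21750 = +0.009908
∂h/∂y = [(-80)·(+4.9) − (-25)·(+1.9)] / 21750 = -0.01584
h(335, 250) = 390.5 + (+0.009908)·(-30) + (-0.01584)·(-105) = 390.5 -0.297 +1.663 = 391.866 m.

391.9 m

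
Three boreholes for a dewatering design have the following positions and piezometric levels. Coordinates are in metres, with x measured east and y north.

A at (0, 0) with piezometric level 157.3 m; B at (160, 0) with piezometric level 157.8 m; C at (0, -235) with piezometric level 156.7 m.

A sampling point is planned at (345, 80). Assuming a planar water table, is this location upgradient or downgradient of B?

upgradient

∂h/∂x = (157.8 − 157.3) / (160 − 0) = +0.003125
∂h/∂y = (156.7 − 157.3) / (-235 − 0) = +0.002553
Head at (345, 80) = 157.3 + (+0.003125)·(345) + (+0.002553)·(80) = 158.58 m.
That is higher than the 157.8 m at B, so the point is upgradient.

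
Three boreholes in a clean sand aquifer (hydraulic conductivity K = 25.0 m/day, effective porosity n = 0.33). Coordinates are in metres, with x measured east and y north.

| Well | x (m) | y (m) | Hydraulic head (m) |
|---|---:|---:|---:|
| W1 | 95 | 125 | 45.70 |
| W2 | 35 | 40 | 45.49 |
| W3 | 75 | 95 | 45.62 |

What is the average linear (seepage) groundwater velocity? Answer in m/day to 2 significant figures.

0.59 m/day

Taking W1 as reference: W2−W1 = (-60, -85, -0.21); W3−W1 = (-20, -30, -0.08).
Determinant of the coordinate differences = (-60)·(-30) − (-20)·(-85) = 100.
∂h/∂x = [(-0.21)·(-30) − (-0.08)·(-85)] / 100 = -0.005000
∂h/∂y = [(-60)·(-0.08) − (-20)·(-0.21)] / 100 = +0.006000
|∇h| = √(-0.005000² + 0.006000²) = 0.00781
Seepage velocity v = K·i/n = 25.0 × 0.00781 / 0.33 = 0.5917 m/day.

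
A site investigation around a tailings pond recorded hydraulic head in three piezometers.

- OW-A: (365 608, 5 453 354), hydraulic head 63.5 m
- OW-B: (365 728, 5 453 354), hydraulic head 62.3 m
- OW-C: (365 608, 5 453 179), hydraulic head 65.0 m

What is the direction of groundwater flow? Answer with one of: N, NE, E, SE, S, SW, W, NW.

NE

∂h/∂x = (62.3 − 63.5) / (365728 − 365608) = -0.01000
∂h/∂y = (65.0 − 63.5) / (5453179 − 5453354) = -0.008571
Flow = −∇h = (+0.01000 east, +0.008571 north), which points northeast.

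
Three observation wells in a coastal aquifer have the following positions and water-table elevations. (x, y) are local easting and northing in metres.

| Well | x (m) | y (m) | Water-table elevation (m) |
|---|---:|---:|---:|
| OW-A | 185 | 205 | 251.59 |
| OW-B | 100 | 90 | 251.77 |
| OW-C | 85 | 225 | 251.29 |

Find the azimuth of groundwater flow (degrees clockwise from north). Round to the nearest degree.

With h = a·x + b·y + c and OW-A as origin, the differences give:
  (-85)·a + (-115)·b = +0.18
  (-100)·a + 20·b = -0.30
Eliminate b (×20 and ×(-115), subtract): -13200·a = -30.900 → a = ∂h/∂x = +0.002341
Back-substitute: b = ∂h/∂y = -0.003295.
Flow direction (−∇h) has components (-0.002341 E, +0.003295 N).
Azimuth = atan2(E, N) = atan2(-0.002341, +0.003295) = 324.6° ≈ 325°.

325°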